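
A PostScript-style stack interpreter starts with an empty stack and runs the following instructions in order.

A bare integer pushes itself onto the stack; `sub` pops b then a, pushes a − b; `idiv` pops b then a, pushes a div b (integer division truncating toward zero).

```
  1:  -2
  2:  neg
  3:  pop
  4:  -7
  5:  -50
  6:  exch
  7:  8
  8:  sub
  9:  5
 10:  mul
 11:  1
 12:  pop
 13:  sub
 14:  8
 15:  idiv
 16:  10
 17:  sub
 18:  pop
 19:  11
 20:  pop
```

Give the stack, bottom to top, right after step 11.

[-50, -75, 1]

-2    -2
neg   2
pop   (empty)
-7    -7
-50   -7 -50
exch  -50 -7
8     -50 -7 8
sub   -50 -15
5     -50 -15 5
mul   -50 -75
1     -50 -75 1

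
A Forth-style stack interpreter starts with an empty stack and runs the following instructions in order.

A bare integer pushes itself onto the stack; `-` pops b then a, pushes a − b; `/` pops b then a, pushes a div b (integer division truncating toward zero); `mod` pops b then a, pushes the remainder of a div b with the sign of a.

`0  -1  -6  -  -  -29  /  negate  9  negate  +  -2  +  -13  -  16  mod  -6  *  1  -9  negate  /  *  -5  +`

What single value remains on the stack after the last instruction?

-5

0      : 0
-1     : 0 -1
-6     : 0 -1 -6
-      : 0 5
-      : -5
-29    : -5 -29
/      : 0
negate : 0
9      : 0 9
negate : 0 -9
+      : -9
-2     : -9 -2
+      : -11
-13    : -11 -13
-      : 2
16     : 2 16
mod    : 2
-6     : 2 -6
*      : -12
1      : -12 1
-9     : -12 1 -9
negate : -12 1 9
/      : -12 0
*      : 0
-5     : 0 -5
+      : -5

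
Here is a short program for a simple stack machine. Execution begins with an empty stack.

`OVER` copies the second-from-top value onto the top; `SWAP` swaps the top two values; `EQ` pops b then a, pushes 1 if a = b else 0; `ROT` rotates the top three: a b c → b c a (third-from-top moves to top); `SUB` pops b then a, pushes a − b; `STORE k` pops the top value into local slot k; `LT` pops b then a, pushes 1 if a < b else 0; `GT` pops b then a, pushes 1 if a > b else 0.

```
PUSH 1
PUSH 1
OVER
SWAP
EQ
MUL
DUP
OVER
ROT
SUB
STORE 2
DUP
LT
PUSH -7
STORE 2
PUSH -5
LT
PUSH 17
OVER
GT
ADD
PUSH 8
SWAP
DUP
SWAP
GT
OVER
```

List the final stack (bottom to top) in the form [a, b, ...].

[8, 0, 8]

PUSH 1  -> [1]
PUSH 1  -> [1, 1]
OVER    -> [1, 1, 1]
SWAP    -> [1, 1, 1]
EQ      -> [1, 1]
MUL     -> [1]
DUP     -> [1, 1]
OVER    -> [1, 1, 1]
ROT     -> [1, 1, 1]
SUB     -> [1, 0]
STORE 2 -> [1]
DUP     -> [1, 1]
LT      -> [0]
PUSH -7 -> [0, -7]
STORE 2 -> [0]
PUSH -5 -> [0, -5]
LT      -> [0]
PUSH 17 -> [0, 17]
OVER    -> [0, 17, 0]
GT      -> [0, 1]
ADD     -> [1]
PUSH 8  -> [1, 8]
SWAP    -> [8, 1]
DUP     -> [8, 1, 1]
SWAP    -> [8, 1, 1]
GT      -> [8, 0]
OVER    -> [8, 0, 8]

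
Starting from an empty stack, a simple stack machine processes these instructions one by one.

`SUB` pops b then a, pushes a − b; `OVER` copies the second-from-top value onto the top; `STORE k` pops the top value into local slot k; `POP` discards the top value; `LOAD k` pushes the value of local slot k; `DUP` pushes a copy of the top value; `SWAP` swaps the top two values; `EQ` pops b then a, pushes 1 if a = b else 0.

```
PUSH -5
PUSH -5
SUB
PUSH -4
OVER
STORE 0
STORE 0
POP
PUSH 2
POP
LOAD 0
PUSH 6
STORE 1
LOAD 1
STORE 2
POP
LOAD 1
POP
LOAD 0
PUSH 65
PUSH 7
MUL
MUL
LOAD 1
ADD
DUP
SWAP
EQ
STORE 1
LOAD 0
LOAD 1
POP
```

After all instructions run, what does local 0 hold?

-4

PUSH -5  -5
PUSH -5  -5 -5
SUB      0
PUSH -4  0 -4
OVER     0 -4 0
STORE 0  0 -4
STORE 0  0
POP      (empty)
PUSH 2   2
POP      (empty)
LOAD 0   -4
PUSH 6   -4 6
STORE 1  -4
LOAD 1   -4 6
STORE 2  -4
POP      (empty)
LOAD 1   6
POP      (empty)
LOAD 0   -4
PUSH 65  -4 65
PUSH 7   -4 65 7
MUL      -4 455
MUL      -1820
LOAD 1   -1820 6
ADD      -1814
DUP      -1814 -1814
SWAP     -1814 -1814
EQ       1
STORE 1  (empty)
LOAD 0   -4
LOAD 1   -4 1
POP      -4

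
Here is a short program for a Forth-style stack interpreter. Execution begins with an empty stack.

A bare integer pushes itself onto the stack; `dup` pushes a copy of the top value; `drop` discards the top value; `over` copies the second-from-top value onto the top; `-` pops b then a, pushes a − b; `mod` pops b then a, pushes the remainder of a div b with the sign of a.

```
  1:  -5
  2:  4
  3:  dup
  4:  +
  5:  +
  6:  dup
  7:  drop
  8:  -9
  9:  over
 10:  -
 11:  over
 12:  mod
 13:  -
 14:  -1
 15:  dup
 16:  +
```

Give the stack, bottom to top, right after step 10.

[3, -12]

-5   → -5
4    → -5 4
dup  → -5 4 4
+    → -5 8
+    → 3
dup  → 3 3
drop → 3
-9   → 3 -9
over → 3 -9 3
-    → 3 -12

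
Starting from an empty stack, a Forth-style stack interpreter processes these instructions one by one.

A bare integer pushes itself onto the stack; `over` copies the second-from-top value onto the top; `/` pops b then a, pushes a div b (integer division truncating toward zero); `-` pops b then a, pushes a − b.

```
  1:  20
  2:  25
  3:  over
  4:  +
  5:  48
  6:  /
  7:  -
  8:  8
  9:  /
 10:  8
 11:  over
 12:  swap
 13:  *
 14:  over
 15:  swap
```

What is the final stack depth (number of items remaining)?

20   : 20
25   : 20 25
over : 20 25 20
+    : 20 45
48   : 20 45 48
/    : 20 0
-    : 20
8    : 20 8
/    : 2
8    : 2 8
over : 2 8 2
swap : 2 2 8
*    : 2 16
over : 2 16 2
swap : 2 2 16

3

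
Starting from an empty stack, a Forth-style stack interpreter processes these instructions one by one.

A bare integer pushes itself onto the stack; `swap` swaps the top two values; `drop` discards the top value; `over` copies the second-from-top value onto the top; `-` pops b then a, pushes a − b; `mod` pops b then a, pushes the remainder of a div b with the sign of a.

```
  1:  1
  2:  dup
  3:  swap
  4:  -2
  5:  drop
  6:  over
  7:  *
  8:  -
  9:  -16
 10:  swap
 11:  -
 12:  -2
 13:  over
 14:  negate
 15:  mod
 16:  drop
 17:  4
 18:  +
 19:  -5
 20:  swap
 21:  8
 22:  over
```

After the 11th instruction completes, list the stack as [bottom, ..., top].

[-16]

1    : [1]
dup  : [1, 1]
swap : [1, 1]
-2   : [1, 1, -2]
drop : [1, 1]
over : [1, 1, 1]
*    : [1, 1]
-    : [0]
-16  : [0, -16]
swap : [-16, 0]
-    : [-16]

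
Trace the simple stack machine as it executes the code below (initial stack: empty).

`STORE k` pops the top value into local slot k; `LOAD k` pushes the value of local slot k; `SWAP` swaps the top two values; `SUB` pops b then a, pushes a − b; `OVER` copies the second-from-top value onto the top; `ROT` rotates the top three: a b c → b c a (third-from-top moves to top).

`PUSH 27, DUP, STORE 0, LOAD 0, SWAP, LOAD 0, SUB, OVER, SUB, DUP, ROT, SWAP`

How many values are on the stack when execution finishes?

PUSH 27 : 27
DUP     : 27 27
STORE 0 : 27
LOAD 0  : 27 27
SWAP    : 27 27
LOAD 0  : 27 27 27
SUB     : 27 0
OVER    : 27 0 27
SUB     : 27 -27
DUP     : 27 -27 -27
ROT     : -27 -27 27
SWAP    : -27 27 -27

3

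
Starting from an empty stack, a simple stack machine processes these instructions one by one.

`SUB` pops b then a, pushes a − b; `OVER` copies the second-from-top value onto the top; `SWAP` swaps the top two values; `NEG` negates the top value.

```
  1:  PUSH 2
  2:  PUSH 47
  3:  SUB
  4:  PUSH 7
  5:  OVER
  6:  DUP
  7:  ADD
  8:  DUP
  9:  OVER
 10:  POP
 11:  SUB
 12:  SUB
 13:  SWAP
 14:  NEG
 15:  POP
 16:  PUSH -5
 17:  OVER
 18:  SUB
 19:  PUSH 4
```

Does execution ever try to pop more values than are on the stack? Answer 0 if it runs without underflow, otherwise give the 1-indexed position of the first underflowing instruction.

0

PUSH 2  -> [2]
PUSH 47 -> [2, 47]
SUB     -> [-45]
PUSH 7  -> [-45, 7]
OVER    -> [-45, 7, -45]
DUP     -> [-45, 7, -45, -45]
ADD     -> [-45, 7, -90]
DUP     -> [-45, 7, -90, -90]
OVER    -> [-45, 7, -90, -90, -90]
POP     -> [-45, 7, -90, -90]
SUB     -> [-45, 7, 0]
SUB     -> [-45, 7]
SWAP    -> [7, -45]
NEG     -> [7, 45]
POP     -> [7]
PUSH -5 -> [7, -5]
OVER    -> [7, -5, 7]
SUB     -> [7, -12]
PUSH 4  -> [7, -12, 4]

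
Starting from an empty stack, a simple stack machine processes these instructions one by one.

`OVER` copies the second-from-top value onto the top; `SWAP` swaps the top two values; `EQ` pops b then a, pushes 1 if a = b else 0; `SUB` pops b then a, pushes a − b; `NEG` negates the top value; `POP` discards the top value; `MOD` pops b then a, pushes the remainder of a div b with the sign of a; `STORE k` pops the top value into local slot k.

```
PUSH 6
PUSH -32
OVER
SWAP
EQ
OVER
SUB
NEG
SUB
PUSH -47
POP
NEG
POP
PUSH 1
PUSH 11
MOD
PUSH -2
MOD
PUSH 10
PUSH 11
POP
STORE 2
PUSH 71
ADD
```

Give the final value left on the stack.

PUSH 6   : 6
PUSH -32 : 6 -32
OVER     : 6 -32 6
SWAP     : 6 6 -32
EQ       : 6 0
OVER     : 6 0 6
SUB      : 6 -6
NEG      : 6 6
SUB      : 0
PUSH -47 : 0 -47
POP      : 0
NEG      : 0
POP      : (empty)
PUSH 1   : 1
PUSH 11  : 1 11
MOD      : 1
PUSH -2  : 1 -2
MOD      : 1
PUSH 10  : 1 10
PUSH 11  : 1 10 11
POP      : 1 10
STORE 2  : 1
PUSH 71  : 1 71
ADD      : 72

72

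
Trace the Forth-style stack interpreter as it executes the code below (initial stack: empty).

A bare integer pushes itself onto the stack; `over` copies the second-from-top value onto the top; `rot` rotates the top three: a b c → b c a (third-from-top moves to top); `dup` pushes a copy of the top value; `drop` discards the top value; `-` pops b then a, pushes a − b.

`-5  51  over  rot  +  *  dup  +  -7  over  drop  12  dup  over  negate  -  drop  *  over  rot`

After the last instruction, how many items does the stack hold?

3

-5      [-5]
51      [-5, 51]
over    [-5, 51, -5]
rot     [51, -5, -5]
+       [51, -10]
*       [-510]
dup     [-510, -510]
+       [-1020]
-7      [-1020, -7]
over    [-1020, -7, -1020]
drop    [-1020, -7]
12      [-1020, -7, 12]
dup     [-1020, -7, 12, 12]
over    [-1020, -7, 12, 12, 12]
negate  [-1020, -7, 12, 12, -12]
-       [-1020, -7, 12, 24]
drop    [-1020, -7, 12]
*       [-1020, -84]
over    [-1020, -84, -1020]
rot     [-84, -1020, -1020]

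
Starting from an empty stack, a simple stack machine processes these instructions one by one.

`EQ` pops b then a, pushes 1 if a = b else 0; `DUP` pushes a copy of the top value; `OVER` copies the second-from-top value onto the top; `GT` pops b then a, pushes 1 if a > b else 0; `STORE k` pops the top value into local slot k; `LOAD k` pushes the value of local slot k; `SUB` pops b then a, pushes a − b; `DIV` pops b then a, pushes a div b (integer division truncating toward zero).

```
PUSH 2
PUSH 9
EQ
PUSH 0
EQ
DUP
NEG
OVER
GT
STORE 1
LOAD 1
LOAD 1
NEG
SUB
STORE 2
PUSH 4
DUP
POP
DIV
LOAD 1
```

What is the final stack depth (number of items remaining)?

PUSH 2  → [2]
PUSH 9  → [2, 9]
EQ      → [0]
PUSH 0  → [0, 0]
EQ      → [1]
DUP     → [1, 1]
NEG     → [1, -1]
OVER    → [1, -1, 1]
GT      → [1, 0]
STORE 1 → [1]
LOAD 1  → [1, 0]
LOAD 1  → [1, 0, 0]
NEG     → [1, 0, 0]
SUB     → [1, 0]
STORE 2 → [1]
PUSH 4  → [1, 4]
DUP     → [1, 4, 4]
POP     → [1, 4]
DIV     → [0]
LOAD 1  → [0, 0]

2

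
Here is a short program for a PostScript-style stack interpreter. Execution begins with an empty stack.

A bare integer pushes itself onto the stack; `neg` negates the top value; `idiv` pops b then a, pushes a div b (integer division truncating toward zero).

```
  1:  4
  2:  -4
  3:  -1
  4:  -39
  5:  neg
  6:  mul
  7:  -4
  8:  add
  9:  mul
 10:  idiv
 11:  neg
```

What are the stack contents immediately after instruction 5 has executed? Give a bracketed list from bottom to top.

[4, -4, -1, 39]

4    4
-4   4 -4
-1   4 -4 -1
-39  4 -4 -1 -39
neg  4 -4 -1 39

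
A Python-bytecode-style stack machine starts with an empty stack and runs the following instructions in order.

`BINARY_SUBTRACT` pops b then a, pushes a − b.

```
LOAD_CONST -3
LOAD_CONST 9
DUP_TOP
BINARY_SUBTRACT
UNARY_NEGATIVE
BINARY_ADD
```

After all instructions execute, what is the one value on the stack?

LOAD_CONST -3   : -3
LOAD_CONST 9    : -3 9
DUP_TOP         : -3 9 9
BINARY_SUBTRACT : -3 0
UNARY_NEGATIVE  : -3 0
BINARY_ADD      : -3

-3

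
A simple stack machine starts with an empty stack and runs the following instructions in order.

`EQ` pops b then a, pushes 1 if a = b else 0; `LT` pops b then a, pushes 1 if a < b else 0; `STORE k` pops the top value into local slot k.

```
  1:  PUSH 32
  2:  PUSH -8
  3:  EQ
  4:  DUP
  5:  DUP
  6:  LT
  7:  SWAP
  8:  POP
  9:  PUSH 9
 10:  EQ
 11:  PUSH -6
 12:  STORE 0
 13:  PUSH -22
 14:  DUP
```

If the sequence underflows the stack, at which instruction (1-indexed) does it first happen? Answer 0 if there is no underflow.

0

PUSH 32  → 32
PUSH -8  → 32 -8
EQ       → 0
DUP      → 0 0
DUP      → 0 0 0
LT       → 0 0
SWAP     → 0 0
POP      → 0
PUSH 9   → 0 9
EQ       → 0
PUSH -6  → 0 -6
STORE 0  → 0
PUSH -22 → 0 -22
DUP      → 0 -22 -22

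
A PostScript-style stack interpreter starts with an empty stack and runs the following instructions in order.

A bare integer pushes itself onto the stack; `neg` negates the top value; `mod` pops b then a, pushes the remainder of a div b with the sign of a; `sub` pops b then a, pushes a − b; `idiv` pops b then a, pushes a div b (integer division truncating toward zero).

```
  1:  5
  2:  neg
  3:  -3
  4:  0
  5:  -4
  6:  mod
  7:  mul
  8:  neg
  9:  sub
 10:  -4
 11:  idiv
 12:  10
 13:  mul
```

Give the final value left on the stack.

10

5    : [5]
neg  : [-5]
-3   : [-5, -3]
0    : [-5, -3, 0]
-4   : [-5, -3, 0, -4]
mod  : [-5, -3, 0]
mul  : [-5, 0]
neg  : [-5, 0]
sub  : [-5]
-4   : [-5, -4]
idiv : [1]
10   : [1, 10]
mul  : [10]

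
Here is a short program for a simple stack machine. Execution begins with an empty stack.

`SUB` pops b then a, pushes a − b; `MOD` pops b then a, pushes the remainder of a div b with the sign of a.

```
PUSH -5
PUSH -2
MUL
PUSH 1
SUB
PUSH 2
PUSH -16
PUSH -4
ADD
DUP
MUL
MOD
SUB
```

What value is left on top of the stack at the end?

PUSH -5  → [-5]
PUSH -2  → [-5, -2]
MUL      → [10]
PUSH 1   → [10, 1]
SUB      → [9]
PUSH 2   → [9, 2]
PUSH -16 → [9, 2, -16]
PUSH -4  → [9, 2, -16, -4]
ADD      → [9, 2, -20]
DUP      → [9, 2, -20, -20]
MUL      → [9, 2, 400]
MOD      → [9, 2]
SUB      → [7]

7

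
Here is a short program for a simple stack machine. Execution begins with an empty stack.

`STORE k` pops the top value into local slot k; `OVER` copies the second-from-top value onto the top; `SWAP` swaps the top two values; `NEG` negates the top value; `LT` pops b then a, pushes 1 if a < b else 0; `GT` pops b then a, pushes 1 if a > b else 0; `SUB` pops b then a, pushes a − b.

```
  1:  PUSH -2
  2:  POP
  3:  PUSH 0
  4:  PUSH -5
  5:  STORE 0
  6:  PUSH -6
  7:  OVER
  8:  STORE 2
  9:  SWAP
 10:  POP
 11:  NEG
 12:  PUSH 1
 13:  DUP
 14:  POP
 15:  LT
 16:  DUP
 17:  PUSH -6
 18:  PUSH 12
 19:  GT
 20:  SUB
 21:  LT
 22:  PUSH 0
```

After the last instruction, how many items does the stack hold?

PUSH -2 -> [-2]
POP     -> []
PUSH 0  -> [0]
PUSH -5 -> [0, -5]
STORE 0 -> [0]
PUSH -6 -> [0, -6]
OVER    -> [0, -6, 0]
STORE 2 -> [0, -6]
SWAP    -> [-6, 0]
POP     -> [-6]
NEG     -> [6]
PUSH 1  -> [6, 1]
DUP     -> [6, 1, 1]
POP     -> [6, 1]
LT      -> [0]
DUP     -> [0, 0]
PUSH -6 -> [0, 0, -6]
PUSH 12 -> [0, 0, -6, 12]
GT      -> [0, 0, 0]
SUB     -> [0, 0]
LT      -> [0]
PUSH 0  -> [0, 0]

2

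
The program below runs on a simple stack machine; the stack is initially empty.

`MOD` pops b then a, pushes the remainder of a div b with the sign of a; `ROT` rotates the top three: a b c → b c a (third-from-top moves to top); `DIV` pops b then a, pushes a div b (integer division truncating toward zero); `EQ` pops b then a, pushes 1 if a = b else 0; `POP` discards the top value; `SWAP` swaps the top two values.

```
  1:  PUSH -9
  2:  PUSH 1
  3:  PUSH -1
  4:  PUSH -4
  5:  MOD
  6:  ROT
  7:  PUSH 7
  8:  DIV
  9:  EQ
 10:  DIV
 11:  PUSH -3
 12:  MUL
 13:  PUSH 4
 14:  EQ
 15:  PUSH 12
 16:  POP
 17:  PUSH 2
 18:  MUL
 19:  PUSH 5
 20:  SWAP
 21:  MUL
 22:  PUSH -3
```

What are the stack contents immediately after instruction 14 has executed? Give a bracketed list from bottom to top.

[0]

PUSH -9 → [-9]
PUSH 1  → [-9, 1]
PUSH -1 → [-9, 1, -1]
PUSH -4 → [-9, 1, -1, -4]
MOD     → [-9, 1, -1]
ROT     → [1, -1, -9]
PUSH 7  → [1, -1, -9, 7]
DIV     → [1, -1, -1]
EQ      → [1, 1]
DIV     → [1]
PUSH -3 → [1, -3]
MUL     → [-3]
PUSH 4  → [-3, 4]
EQ      → [0]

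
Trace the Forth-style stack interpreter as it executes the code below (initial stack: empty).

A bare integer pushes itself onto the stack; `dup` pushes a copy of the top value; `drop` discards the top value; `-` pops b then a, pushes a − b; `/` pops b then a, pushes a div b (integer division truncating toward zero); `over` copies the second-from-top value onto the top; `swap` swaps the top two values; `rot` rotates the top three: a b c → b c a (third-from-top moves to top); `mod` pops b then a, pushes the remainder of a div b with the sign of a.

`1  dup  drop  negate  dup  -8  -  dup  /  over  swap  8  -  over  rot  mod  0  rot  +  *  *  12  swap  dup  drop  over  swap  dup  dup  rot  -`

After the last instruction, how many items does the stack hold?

4

1      → 1
dup    → 1 1
drop   → 1
negate → -1
dup    → -1 -1
-8     → -1 -1 -8
-      → -1 7
dup    → -1 7 7
/      → -1 1
over   → -1 1 -1
swap   → -1 -1 1
8      → -1 -1 1 8
-      → -1 -1 -7
over   → -1 -1 -7 -1
rot    → -1 -7 -1 -1
mod    → -1 -7 0
0      → -1 -7 0 0
rot    → -1 0 0 -7
+      → -1 0 -7
*      → -1 0
*      → 0
12     → 0 12
swap   → 12 0
dup    → 12 0 0
drop   → 12 0
over   → 12 0 12
swap   → 12 12 0
dup    → 12 12 0 0
dup    → 12 12 0 0 0
rot    → 12 12 0 0 0
-      → 12 12 0 0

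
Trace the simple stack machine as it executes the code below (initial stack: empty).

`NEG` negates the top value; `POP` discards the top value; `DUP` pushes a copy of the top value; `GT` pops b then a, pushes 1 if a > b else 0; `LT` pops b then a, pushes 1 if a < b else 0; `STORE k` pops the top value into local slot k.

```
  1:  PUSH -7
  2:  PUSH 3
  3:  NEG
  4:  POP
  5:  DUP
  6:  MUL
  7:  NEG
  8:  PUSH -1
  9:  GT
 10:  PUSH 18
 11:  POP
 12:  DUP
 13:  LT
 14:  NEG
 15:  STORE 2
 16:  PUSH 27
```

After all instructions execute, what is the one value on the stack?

27

PUSH -7 : -7
PUSH 3  : -7 3
NEG     : -7 -3
POP     : -7
DUP     : -7 -7
MUL     : 49
NEG     : -49
PUSH -1 : -49 -1
GT      : 0
PUSH 18 : 0 18
POP     : 0
DUP     : 0 0
LT      : 0
NEG     : 0
STORE 2 : (empty)
PUSH 27 : 27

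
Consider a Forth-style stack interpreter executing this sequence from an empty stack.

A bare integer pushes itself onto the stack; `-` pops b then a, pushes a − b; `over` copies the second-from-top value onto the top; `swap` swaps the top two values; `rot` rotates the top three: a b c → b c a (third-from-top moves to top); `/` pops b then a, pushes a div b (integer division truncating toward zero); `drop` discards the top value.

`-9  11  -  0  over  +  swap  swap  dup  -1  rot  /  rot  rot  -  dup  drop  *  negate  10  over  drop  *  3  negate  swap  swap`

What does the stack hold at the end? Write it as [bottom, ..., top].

-9     → -9
11     → -9 11
-      → -20
0      → -20 0
over   → -20 0 -20
+      → -20 -20
swap   → -20 -20
swap   → -20 -20
dup    → -20 -20 -20
-1     → -20 -20 -20 -1
rot    → -20 -20 -1 -20
/      → -20 -20 0
rot    → -20 0 -20
rot    → 0 -20 -20
-      → 0 0
dup    → 0 0 0
drop   → 0 0
*      → 0
negate → 0
10     → 0 10
over   → 0 10 0
drop   → 0 10
*      → 0
3      → 0 3
negate → 0 -3
swap   → -3 0
swap   → 0 -3

[0, -3]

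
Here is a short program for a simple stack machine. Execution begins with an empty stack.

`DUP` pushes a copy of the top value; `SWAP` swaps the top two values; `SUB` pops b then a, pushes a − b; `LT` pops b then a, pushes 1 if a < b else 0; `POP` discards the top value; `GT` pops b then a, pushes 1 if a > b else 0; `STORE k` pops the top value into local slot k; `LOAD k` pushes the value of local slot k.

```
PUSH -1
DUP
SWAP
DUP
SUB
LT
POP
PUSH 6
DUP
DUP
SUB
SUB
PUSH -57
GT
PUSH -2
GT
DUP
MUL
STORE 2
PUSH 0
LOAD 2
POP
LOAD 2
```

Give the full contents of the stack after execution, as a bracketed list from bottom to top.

PUSH -1  → [-1]
DUP      → [-1, -1]
SWAP     → [-1, -1]
DUP      → [-1, -1, -1]
SUB      → [-1, 0]
LT       → [1]
POP      → []
PUSH 6   → [6]
DUP      → [6, 6]
DUP      → [6, 6, 6]
SUB      → [6, 0]
SUB      → [6]
PUSH -57 → [6, -57]
GT       → [1]
PUSH -2  → [1, -2]
GT       → [1]
DUP      → [1, 1]
MUL      → [1]
STORE 2  → []
PUSH 0   → [0]
LOAD 2   → [0, 1]
POP      → [0]
LOAD 2   → [0, 1]

[0, 1]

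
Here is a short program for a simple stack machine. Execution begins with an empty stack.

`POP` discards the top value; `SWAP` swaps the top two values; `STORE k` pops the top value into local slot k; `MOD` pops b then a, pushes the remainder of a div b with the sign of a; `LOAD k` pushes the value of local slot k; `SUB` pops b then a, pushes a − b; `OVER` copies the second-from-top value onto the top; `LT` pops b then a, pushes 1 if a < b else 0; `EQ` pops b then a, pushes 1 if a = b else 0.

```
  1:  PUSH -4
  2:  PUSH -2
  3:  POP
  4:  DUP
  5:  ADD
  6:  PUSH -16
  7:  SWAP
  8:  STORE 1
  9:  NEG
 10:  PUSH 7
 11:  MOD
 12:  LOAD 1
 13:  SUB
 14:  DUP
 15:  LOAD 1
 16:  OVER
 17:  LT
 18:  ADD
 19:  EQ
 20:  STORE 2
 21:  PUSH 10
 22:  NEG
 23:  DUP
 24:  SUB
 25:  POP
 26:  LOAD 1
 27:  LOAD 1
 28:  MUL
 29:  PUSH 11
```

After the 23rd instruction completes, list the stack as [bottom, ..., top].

PUSH -4  : [-4]
PUSH -2  : [-4, -2]
POP      : [-4]
DUP      : [-4, -4]
ADD      : [-8]
PUSH -16 : [-8, -16]
SWAP     : [-16, -8]
STORE 1  : [-16]
NEG      : [16]
PUSH 7   : [16, 7]
MOD      : [2]
LOAD 1   : [2, -8]
SUB      : [10]
DUP      : [10, 10]
LOAD 1   : [10, 10, -8]
OVER     : [10, 10, -8, 10]
LT       : [10, 10, 1]
ADD      : [10, 11]
EQ       : [0]
STORE 2  : []
PUSH 10  : [10]
NEG      : [-10]
DUP      : [-10, -10]

[-10, -10]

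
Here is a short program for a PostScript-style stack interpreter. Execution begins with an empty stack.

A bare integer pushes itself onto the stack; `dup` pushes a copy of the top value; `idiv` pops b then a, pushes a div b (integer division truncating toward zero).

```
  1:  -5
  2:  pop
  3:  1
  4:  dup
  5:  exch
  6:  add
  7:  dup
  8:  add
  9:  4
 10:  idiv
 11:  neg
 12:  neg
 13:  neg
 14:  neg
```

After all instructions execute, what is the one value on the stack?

1

-5   → -5
pop  → (empty)
1    → 1
dup  → 1 1
exch → 1 1
add  → 2
dup  → 2 2
add  → 4
4    → 4 4
idiv → 1
neg  → -1
neg  → 1
neg  → -1
neg  → 1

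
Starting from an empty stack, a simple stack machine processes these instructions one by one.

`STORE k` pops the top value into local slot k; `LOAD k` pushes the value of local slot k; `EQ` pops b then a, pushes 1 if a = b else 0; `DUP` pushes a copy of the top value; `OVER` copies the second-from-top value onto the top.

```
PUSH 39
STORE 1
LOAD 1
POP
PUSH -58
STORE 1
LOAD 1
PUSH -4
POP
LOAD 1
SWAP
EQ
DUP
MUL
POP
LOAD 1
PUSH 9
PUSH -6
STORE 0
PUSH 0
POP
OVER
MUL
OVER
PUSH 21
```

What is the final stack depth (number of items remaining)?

4

PUSH 39   [39]
STORE 1   []
LOAD 1    [39]
POP       []
PUSH -58  [-58]
STORE 1   []
LOAD 1    [-58]
PUSH -4   [-58, -4]
POP       [-58]
LOAD 1    [-58, -58]
SWAP      [-58, -58]
EQ        [1]
DUP       [1, 1]
MUL       [1]
POP       []
LOAD 1    [-58]
PUSH 9    [-58, 9]
PUSH -6   [-58, 9, -6]
STORE 0   [-58, 9]
PUSH 0    [-58, 9, 0]
POP       [-58, 9]
OVER      [-58, 9, -58]
MUL       [-58, -522]
OVER      [-58, -522, -58]
PUSH 21   [-58, -522, -58, 21]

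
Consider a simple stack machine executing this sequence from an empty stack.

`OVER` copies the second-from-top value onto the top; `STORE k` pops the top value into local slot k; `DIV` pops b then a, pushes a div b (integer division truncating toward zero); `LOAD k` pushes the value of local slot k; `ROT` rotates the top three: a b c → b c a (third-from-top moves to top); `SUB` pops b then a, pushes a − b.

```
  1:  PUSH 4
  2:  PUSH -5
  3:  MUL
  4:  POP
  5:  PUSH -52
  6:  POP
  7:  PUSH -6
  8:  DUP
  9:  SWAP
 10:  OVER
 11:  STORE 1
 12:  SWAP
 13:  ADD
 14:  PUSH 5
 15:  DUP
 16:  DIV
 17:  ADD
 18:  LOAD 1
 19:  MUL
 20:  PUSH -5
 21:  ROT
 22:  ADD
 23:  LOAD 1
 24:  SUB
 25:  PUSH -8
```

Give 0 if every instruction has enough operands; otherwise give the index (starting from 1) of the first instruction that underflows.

PUSH 4   : 4
PUSH -5  : 4 -5
MUL      : -20
POP      : (empty)
PUSH -52 : -52
POP      : (empty)
PUSH -6  : -6
DUP      : -6 -6
SWAP     : -6 -6
OVER     : -6 -6 -6
STORE 1  : -6 -6
SWAP     : -6 -6
ADD      : -12
PUSH 5   : -12 5
DUP      : -12 5 5
DIV      : -12 1
ADD      : -11
LOAD 1   : -11 -6
MUL      : 66
PUSH -5  : 66 -5
ROT  — needs 3 operands, stack has 2 → underflow

21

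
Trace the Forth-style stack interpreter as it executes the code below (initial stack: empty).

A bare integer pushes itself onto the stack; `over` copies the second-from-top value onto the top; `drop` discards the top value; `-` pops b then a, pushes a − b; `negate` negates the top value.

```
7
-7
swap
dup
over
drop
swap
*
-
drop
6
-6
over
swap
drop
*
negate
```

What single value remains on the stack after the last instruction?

-36

7       7
-7      7 -7
swap    -7 7
dup     -7 7 7
over    -7 7 7 7
drop    -7 7 7
swap    -7 7 7
*       -7 49
-       -56
drop    (empty)
6       6
-6      6 -6
over    6 -6 6
swap    6 6 -6
drop    6 6
*       36
negate  -36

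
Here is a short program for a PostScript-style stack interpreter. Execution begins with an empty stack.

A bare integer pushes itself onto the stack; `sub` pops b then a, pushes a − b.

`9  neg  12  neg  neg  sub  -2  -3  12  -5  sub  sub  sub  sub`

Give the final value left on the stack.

-39

9   -> 9
neg -> -9
12  -> -9 12
neg -> -9 -12
neg -> -9 12
sub -> -21
-2  -> -21 -2
-3  -> -21 -2 -3
12  -> -21 -2 -3 12
-5  -> -21 -2 -3 12 -5
sub -> -21 -2 -3 17
sub -> -21 -2 -20
sub -> -21 18
sub -> -39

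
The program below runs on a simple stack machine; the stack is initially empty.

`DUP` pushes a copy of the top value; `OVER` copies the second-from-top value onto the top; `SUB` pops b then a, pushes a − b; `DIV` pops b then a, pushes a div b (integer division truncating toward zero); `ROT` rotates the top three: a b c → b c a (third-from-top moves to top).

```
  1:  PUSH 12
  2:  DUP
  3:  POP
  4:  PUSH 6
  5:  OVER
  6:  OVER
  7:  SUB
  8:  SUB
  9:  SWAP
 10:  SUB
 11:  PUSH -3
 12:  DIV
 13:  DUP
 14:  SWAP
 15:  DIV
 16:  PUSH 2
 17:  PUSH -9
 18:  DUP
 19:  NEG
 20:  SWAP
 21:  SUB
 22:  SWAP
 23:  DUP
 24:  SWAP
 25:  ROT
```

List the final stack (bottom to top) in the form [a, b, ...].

PUSH 12 : 12
DUP     : 12 12
POP     : 12
PUSH 6  : 12 6
OVER    : 12 6 12
OVER    : 12 6 12 6
SUB     : 12 6 6
SUB     : 12 0
SWAP    : 0 12
SUB     : -12
PUSH -3 : -12 -3
DIV     : 4
DUP     : 4 4
SWAP    : 4 4
DIV     : 1
PUSH 2  : 1 2
PUSH -9 : 1 2 -9
DUP     : 1 2 -9 -9
NEG     : 1 2 -9 9
SWAP    : 1 2 9 -9
SUB     : 1 2 18
SWAP    : 1 18 2
DUP     : 1 18 2 2
SWAP    : 1 18 2 2
ROT     : 1 2 2 18

[1, 2, 2, 18]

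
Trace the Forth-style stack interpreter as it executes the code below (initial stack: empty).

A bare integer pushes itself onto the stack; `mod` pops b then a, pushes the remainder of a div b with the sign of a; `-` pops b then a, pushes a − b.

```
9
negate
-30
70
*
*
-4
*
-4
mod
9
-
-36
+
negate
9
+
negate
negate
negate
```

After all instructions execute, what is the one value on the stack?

-54

9      -> 9
negate -> -9
-30    -> -9 -30
70     -> -9 -30 70
*      -> -9 -2100
*      -> 18900
-4     -> 18900 -4
*      -> -75600
-4     -> -75600 -4
mod    -> 0
9      -> 0 9
-      -> -9
-36    -> -9 -36
+      -> -45
negate -> 45
9      -> 45 9
+      -> 54
negate -> -54
negate -> 54
negate -> -54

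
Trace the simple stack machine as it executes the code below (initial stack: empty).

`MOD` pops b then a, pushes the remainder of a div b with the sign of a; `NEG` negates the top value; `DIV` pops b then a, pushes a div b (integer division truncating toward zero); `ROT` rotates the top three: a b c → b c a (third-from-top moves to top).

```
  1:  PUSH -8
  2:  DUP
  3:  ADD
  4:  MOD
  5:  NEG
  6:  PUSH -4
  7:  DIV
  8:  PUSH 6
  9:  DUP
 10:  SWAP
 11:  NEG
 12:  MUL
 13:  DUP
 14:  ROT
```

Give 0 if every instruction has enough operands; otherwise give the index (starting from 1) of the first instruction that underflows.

PUSH -8  -8
DUP      -8 -8
ADD      -16
MOD  — needs 2 operands, stack has 1 → underflow

4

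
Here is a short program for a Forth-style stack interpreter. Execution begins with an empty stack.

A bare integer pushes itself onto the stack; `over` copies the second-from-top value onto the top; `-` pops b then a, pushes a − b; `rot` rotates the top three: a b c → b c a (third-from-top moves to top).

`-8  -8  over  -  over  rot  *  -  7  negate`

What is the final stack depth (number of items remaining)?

-8      [-8]
-8      [-8, -8]
over    [-8, -8, -8]
-       [-8, 0]
over    [-8, 0, -8]
rot     [0, -8, -8]
*       [0, 64]
-       [-64]
7       [-64, 7]
negate  [-64, -7]

2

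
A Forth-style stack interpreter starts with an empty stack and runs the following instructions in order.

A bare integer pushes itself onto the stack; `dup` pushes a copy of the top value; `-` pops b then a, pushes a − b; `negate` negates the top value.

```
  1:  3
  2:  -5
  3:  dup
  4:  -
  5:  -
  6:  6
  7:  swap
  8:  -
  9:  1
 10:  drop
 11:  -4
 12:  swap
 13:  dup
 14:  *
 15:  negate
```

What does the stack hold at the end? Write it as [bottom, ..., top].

[-4, -9]

3      : 3
-5     : 3 -5
dup    : 3 -5 -5
-      : 3 0
-      : 3
6      : 3 6
swap   : 6 3
-      : 3
1      : 3 1
drop   : 3
-4     : 3 -4
swap   : -4 3
dup    : -4 3 3
*      : -4 9
negate : -4 -9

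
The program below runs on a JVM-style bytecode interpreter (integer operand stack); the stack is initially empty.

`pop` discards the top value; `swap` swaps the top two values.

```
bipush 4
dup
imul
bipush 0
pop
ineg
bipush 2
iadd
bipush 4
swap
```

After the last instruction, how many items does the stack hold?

bipush 4  4
dup       4 4
imul      16
bipush 0  16 0
pop       16
ineg      -16
bipush 2  -16 2
iadd      -14
bipush 4  -14 4
swap      4 -14

2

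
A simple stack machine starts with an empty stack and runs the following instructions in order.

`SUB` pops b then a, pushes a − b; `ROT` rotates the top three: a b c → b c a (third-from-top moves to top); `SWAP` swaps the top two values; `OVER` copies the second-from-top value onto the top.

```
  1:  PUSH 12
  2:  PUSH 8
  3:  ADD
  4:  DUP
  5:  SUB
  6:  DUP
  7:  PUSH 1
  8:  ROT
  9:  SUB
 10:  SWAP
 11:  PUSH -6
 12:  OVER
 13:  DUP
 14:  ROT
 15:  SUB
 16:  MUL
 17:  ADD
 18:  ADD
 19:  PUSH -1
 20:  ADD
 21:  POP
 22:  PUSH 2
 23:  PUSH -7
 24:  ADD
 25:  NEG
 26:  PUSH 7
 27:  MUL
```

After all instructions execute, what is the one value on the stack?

PUSH 12  12
PUSH 8   12 8
ADD      20
DUP      20 20
SUB      0
DUP      0 0
PUSH 1   0 0 1
ROT      0 1 0
SUB      0 1
SWAP     1 0
PUSH -6  1 0 -6
OVER     1 0 -6 0
DUP      1 0 -6 0 0
ROT      1 0 0 0 -6
SUB      1 0 0 6
MUL      1 0 0
ADD      1 0
ADD      1
PUSH -1  1 -1
ADD      0
POP      (empty)
PUSH 2   2
PUSH -7  2 -7
ADD      -5
NEG      5
PUSH 7   5 7
MUL      35

35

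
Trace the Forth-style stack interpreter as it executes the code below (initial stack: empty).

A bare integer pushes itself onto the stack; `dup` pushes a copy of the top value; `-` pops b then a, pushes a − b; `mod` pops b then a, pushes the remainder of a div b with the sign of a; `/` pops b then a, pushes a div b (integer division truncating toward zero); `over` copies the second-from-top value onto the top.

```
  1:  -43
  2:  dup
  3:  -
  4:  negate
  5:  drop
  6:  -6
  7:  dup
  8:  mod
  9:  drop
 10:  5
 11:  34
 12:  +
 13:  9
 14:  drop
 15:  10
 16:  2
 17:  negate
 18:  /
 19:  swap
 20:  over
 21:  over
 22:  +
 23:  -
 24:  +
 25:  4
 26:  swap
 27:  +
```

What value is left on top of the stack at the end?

4

-43    : [-43]
dup    : [-43, -43]
-      : [0]
negate : [0]
drop   : []
-6     : [-6]
dup    : [-6, -6]
mod    : [0]
drop   : []
5      : [5]
34     : [5, 34]
+      : [39]
9      : [39, 9]
drop   : [39]
10     : [39, 10]
2      : [39, 10, 2]
negate : [39, 10, -2]
/      : [39, -5]
swap   : [-5, 39]
over   : [-5, 39, -5]
over   : [-5, 39, -5, 39]
+      : [-5, 39, 34]
-      : [-5, 5]
+      : [0]
4      : [0, 4]
swap   : [4, 0]
+      : [4]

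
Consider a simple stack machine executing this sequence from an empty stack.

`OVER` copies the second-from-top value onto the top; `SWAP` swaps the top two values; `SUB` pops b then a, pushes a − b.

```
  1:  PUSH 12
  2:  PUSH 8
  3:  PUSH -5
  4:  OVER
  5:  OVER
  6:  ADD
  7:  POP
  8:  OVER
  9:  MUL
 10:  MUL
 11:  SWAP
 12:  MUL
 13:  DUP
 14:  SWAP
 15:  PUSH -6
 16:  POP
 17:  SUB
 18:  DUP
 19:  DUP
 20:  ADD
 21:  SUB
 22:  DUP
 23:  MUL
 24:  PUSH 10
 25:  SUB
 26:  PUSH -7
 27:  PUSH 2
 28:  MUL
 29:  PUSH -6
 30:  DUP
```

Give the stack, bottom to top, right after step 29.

PUSH 12  [12]
PUSH 8   [12, 8]
PUSH -5  [12, 8, -5]
OVER     [12, 8, -5, 8]
OVER     [12, 8, -5, 8, -5]
ADD      [12, 8, -5, 3]
POP      [12, 8, -5]
OVER     [12, 8, -5, 8]
MUL      [12, 8, -40]
MUL      [12, -320]
SWAP     [-320, 12]
MUL      [-3840]
DUP      [-3840, -3840]
SWAP     [-3840, -3840]
PUSH -6  [-3840, -3840, -6]
POP      [-3840, -3840]
SUB      [0]
DUP      [0, 0]
DUP      [0, 0, 0]
ADD      [0, 0]
SUB      [0]
DUP      [0, 0]
MUL      [0]
PUSH 10  [0, 10]
SUB      [-10]
PUSH -7  [-10, -7]
PUSH 2   [-10, -7, 2]
MUL      [-10, -14]
PUSH -6  [-10, -14, -6]

[-10, -14, -6]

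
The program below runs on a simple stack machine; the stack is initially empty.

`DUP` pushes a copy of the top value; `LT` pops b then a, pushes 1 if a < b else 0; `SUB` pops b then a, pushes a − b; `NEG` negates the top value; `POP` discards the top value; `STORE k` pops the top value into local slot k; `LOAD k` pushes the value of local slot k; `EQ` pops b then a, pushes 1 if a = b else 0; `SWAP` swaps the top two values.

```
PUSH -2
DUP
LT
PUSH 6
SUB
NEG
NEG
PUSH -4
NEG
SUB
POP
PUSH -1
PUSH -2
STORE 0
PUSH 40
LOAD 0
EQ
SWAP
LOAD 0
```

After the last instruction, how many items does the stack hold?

3

PUSH -2 → [-2]
DUP     → [-2, -2]
LT      → [0]
PUSH 6  → [0, 6]
SUB     → [-6]
NEG     → [6]
NEG     → [-6]
PUSH -4 → [-6, -4]
NEG     → [-6, 4]
SUB     → [-10]
POP     → []
PUSH -1 → [-1]
PUSH -2 → [-1, -2]
STORE 0 → [-1]
PUSH 40 → [-1, 40]
LOAD 0  → [-1, 40, -2]
EQ      → [-1, 0]
SWAP    → [0, -1]
LOAD 0  → [0, -1, -2]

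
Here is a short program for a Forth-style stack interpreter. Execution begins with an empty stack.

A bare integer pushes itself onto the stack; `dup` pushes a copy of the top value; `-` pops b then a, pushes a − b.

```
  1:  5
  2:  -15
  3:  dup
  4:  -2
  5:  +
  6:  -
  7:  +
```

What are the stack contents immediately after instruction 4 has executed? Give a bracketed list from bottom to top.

5   : [5]
-15 : [5, -15]
dup : [5, -15, -15]
-2  : [5, -15, -15, -2]

[5, -15, -15, -2]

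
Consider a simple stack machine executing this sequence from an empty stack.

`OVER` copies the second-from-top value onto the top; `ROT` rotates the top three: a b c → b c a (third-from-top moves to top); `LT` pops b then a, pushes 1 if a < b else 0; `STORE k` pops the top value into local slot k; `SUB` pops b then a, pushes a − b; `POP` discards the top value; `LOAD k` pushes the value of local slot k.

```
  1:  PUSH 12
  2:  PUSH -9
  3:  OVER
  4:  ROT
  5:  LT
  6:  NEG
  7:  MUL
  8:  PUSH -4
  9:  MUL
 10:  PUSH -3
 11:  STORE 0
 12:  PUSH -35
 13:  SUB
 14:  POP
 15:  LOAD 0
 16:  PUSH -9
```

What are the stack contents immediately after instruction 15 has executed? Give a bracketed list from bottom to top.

[-3]

PUSH 12  : [12]
PUSH -9  : [12, -9]
OVER     : [12, -9, 12]
ROT      : [-9, 12, 12]
LT       : [-9, 0]
NEG      : [-9, 0]
MUL      : [0]
PUSH -4  : [0, -4]
MUL      : [0]
PUSH -3  : [0, -3]
STORE 0  : [0]
PUSH -35 : [0, -35]
SUB      : [35]
POP      : []
LOAD 0   : [-3]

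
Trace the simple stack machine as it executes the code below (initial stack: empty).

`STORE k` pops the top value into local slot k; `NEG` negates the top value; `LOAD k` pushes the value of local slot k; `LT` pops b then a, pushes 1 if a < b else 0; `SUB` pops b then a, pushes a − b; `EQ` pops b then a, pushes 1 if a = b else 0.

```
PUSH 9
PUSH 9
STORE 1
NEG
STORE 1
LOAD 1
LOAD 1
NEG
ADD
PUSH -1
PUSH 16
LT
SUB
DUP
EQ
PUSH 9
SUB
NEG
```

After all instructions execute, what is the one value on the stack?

PUSH 9   9
PUSH 9   9 9
STORE 1  9
NEG      -9
STORE 1  (empty)
LOAD 1   -9
LOAD 1   -9 -9
NEG      -9 9
ADD      0
PUSH -1  0 -1
PUSH 16  0 -1 16
LT       0 1
SUB      -1
DUP      -1 -1
EQ       1
PUSH 9   1 9
SUB      -8
NEG      8

8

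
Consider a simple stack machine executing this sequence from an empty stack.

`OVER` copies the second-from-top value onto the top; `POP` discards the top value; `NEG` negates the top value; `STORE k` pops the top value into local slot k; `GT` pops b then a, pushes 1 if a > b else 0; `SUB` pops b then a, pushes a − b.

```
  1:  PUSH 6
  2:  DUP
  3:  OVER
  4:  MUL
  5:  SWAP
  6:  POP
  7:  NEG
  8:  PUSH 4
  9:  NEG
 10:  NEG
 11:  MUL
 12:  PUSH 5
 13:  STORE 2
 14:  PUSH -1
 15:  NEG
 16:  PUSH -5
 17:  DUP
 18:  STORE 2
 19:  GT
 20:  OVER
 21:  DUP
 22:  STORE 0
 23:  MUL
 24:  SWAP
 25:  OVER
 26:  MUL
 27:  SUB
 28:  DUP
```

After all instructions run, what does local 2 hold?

-5

PUSH 6  → 6
DUP     → 6 6
OVER    → 6 6 6
MUL     → 6 36
SWAP    → 36 6
POP     → 36
NEG     → -36
PUSH 4  → -36 4
NEG     → -36 -4
NEG     → -36 4
MUL     → -144
PUSH 5  → -144 5
STORE 2 → -144
PUSH -1 → -144 -1
NEG     → -144 1
PUSH -5 → -144 1 -5
DUP     → -144 1 -5 -5
STORE 2 → -144 1 -5
GT      → -144 1
OVER    → -144 1 -144
DUP     → -144 1 -144 -144
STORE 0 → -144 1 -144
MUL     → -144 -144
SWAP    → -144 -144
OVER    → -144 -144 -144
MUL     → -144 20736
SUB     → -20880
DUP     → -20880 -20880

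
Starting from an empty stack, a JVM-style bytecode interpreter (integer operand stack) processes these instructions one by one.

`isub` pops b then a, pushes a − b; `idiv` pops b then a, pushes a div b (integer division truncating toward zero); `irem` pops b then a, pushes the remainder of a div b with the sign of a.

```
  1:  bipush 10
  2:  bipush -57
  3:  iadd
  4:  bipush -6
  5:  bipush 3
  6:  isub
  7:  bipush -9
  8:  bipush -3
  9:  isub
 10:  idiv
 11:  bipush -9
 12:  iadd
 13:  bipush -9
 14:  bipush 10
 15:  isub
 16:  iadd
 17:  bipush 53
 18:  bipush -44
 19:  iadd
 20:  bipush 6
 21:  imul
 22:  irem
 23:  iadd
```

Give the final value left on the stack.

bipush 10   [10]
bipush -57  [10, -57]
iadd        [-47]
bipush -6   [-47, -6]
bipush 3    [-47, -6, 3]
isub        [-47, -9]
bipush -9   [-47, -9, -9]
bipush -3   [-47, -9, -9, -3]
isub        [-47, -9, -6]
idiv        [-47, 1]
bipush -9   [-47, 1, -9]
iadd        [-47, -8]
bipush -9   [-47, -8, -9]
bipush 10   [-47, -8, -9, 10]
isub        [-47, -8, -19]
iadd        [-47, -27]
bipush 53   [-47, -27, 53]
bipush -44  [-47, -27, 53, -44]
iadd        [-47, -27, 9]
bipush 6    [-47, -27, 9, 6]
imul        [-47, -27, 54]
irem        [-47, -27]
iadd        [-74]

-74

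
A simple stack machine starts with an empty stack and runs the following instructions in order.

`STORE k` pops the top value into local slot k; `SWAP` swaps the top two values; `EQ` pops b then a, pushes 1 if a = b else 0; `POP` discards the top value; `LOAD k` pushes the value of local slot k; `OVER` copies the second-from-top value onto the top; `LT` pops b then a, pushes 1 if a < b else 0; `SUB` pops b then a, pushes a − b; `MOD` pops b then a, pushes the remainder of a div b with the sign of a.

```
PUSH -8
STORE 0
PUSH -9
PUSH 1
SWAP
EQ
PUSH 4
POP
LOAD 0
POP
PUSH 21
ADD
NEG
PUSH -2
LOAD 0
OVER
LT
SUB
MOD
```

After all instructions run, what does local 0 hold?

-8

PUSH -8  -8
STORE 0  (empty)
PUSH -9  -9
PUSH 1   -9 1
SWAP     1 -9
EQ       0
PUSH 4   0 4
POP      0
LOAD 0   0 -8
POP      0
PUSH 21  0 21
ADD      21
NEG      -21
PUSH -2  -21 -2
LOAD 0   -21 -2 -8
OVER     -21 -2 -8 -2
LT       -21 -2 1
SUB      -21 -3
MOD      0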